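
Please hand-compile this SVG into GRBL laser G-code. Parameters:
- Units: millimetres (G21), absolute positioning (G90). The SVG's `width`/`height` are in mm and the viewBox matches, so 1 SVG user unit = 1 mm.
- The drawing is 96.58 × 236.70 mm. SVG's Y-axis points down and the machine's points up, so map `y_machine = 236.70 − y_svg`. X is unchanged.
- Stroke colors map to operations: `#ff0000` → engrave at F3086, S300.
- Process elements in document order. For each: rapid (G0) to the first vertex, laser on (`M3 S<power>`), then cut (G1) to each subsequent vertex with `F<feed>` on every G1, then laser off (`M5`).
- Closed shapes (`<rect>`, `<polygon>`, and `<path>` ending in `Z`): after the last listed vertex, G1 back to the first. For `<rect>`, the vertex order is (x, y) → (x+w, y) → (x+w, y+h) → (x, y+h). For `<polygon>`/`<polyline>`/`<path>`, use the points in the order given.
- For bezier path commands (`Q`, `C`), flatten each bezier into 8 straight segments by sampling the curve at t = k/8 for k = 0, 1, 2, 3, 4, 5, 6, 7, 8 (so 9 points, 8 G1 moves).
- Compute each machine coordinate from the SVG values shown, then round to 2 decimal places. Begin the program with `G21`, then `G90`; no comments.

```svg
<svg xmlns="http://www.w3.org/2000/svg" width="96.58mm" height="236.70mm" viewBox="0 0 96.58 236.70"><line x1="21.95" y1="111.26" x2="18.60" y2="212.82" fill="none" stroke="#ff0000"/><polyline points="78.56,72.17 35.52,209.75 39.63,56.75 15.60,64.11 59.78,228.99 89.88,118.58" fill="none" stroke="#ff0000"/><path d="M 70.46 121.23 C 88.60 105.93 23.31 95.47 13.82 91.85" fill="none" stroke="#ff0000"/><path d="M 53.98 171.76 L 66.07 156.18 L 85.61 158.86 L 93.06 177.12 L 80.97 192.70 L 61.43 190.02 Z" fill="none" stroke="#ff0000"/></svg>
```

1 u = 1 mm; y_m = 236.70 − y.

[1] `<line>` line segment, #ff0000→engrave S300 F3086: (21.95,125.44) → (18.60,23.88)

[2] `<polyline>` open polyline, #ff0000→engrave S300 F3086: (78.56,164.53) → (35.52,26.95) → (39.63,179.95) → (15.60,172.59) → (59.78,7.71) → (89.88,118.12)

[3] `<path>` cubic bezier, #ff0000→engrave S300 F3086: (70.46,115.47) → (73.62,120.98) → (70.60,126.01) → (63.01,130.54) → (52.50,134.54) → (40.69,138.00) → (29.22,140.88) → (19.72,143.18) → (13.82,144.85)

[4] `<path>` regular polygon, #ff0000→engrave S300 F3086: (53.98,64.94) → (66.07,80.52) → (85.61,77.84) → (93.06,59.58) → (80.97,44.00) → (61.43,46.68) → (53.98,64.94) (closed)

G21
G90
G0 X21.95 Y125.44
M3 S300
G1 X18.60 Y23.88 F3086
M5
G0 X78.56 Y164.53
M3 S300
G1 X35.52 Y26.95 F3086
G1 X39.63 Y179.95 F3086
G1 X15.60 Y172.59 F3086
G1 X59.78 Y7.71 F3086
G1 X89.88 Y118.12 F3086
M5
G0 X70.46 Y115.47
M3 S300
G1 X73.62 Y120.98 F3086
G1 X70.60 Y126.01 F3086
G1 X63.01 Y130.54 F3086
G1 X52.50 Y134.54 F3086
G1 X40.69 Y138.00 F3086
G1 X29.22 Y140.88 F3086
G1 X19.72 Y143.18 F3086
G1 X13.82 Y144.85 F3086
M5
G0 X53.98 Y64.94
M3 S300
G1 X66.07 Y80.52 F3086
G1 X85.61 Y77.84 F3086
G1 X93.06 Y59.58 F3086
G1 X80.97 Y44.00 F3086
G1 X61.43 Y46.68 F3086
G1 X53.98 Y64.94 F3086
M5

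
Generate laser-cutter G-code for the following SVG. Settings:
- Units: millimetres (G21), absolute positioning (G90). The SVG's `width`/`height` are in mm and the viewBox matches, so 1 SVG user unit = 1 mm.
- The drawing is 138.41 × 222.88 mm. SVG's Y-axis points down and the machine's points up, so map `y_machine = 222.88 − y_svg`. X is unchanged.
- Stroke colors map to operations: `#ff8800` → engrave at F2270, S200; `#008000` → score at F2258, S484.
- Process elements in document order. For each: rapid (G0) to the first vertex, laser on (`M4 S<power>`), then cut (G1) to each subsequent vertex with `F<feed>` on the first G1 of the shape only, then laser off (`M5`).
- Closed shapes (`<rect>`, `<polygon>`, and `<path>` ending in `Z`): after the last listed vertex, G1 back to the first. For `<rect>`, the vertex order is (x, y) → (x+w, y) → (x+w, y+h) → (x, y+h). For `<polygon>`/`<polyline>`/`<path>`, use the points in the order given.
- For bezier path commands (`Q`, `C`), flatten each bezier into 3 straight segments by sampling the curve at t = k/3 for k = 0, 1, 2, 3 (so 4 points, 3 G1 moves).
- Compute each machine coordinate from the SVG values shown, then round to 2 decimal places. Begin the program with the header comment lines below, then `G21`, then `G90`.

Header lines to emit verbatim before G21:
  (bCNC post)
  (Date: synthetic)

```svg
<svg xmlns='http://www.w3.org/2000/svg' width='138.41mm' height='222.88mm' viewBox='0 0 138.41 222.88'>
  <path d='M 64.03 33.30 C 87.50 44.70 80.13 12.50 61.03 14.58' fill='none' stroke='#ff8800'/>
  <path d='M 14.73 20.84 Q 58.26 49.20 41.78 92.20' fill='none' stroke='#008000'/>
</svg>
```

(bCNC post)
(Date: synthetic)
G21
G90
G0 X64.03 Y189.58
M4 S200
G1 X77.93 Y189.83 F2270
G1 X75.51 Y201.84
G1 X61.03 Y208.30
M5
G0 X14.73 Y202.04
M4 S484
G1 X37.08 Y181.51 F2258
G1 X46.10 Y157.72
G1 X41.78 Y130.68
M5

viewBox `0 0 138.41 222.88` with mm width/height → 1 unit = 1 mm. Flip: y_m = 222.88 − y_svg.

**Shape 1** — `<path>` cubic bezier, stroke `#ff8800` → engrave (S200, F2270). Control points (SVG): P0=(64.03,33.30), P1=(87.50,44.70), P2=(80.13,12.50), P3=(61.03,14.58); sampled at t=k/3. Machine vertices: (64.03,189.58) → (77.93,189.83) → (75.51,201.84) → (61.03,208.30). Open path.

**Shape 2** — `<path>` quadratic bezier, stroke `#008000` → score (S484, F2258). Control points (SVG): P0=(14.73,20.84), P1=(58.26,49.20), P2=(41.78,92.20); sampled at t=k/3. Machine vertices: (14.73,202.04) → (37.08,181.51) → (46.10,157.72) → (41.78,130.68). Open path.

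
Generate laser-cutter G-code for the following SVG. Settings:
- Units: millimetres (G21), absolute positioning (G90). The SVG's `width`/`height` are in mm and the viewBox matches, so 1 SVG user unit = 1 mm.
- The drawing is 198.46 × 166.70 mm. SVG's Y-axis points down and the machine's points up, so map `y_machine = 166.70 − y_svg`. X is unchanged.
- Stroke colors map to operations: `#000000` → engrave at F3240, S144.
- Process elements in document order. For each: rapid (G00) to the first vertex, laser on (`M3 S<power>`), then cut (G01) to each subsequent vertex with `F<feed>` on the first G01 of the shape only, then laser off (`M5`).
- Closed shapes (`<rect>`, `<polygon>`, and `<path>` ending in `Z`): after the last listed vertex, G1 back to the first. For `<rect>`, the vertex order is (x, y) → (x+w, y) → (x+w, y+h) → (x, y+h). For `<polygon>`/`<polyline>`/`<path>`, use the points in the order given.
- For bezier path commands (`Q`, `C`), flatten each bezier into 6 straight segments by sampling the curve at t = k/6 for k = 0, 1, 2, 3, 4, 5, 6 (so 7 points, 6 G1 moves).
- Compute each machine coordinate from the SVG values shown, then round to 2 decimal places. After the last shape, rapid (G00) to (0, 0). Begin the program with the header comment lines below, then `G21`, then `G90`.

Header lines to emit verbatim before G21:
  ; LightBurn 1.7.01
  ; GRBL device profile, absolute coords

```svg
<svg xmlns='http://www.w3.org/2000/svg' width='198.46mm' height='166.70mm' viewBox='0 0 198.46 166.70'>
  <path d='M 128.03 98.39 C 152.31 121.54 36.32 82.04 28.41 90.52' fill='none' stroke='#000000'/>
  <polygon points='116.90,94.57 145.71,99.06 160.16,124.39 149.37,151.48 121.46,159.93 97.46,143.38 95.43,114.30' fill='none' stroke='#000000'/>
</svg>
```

; LightBurn 1.7.01
; GRBL device profile, absolute coords
G21
G90
G00 X128.03 Y68.31
M3 S144
G01 X129.63 Y61.44 F3240
G01 X114.75 Y61.95
G01 X90.29 Y66.74
G01 X63.15 Y72.76
G01 X40.22 Y76.93
G01 X28.41 Y76.18
M5
G00 X116.90 Y72.13
M3 S144
G01 X145.71 Y67.64 F3240
G01 X160.16 Y42.31
G01 X149.37 Y15.22
G01 X121.46 Y6.77
G01 X97.46 Y23.32
G01 X95.43 Y52.40
G01 X116.90 Y72.13
M5
G00 X0.00 Y0.00

viewBox `0 0 198.46 166.70` with mm width/height → 1 unit = 1 mm. Flip: y_m = 166.70 − y_svg.

**Shape 1** — `<path>` cubic bezier, stroke `#000000` → engrave (S144, F3240). Control points (SVG): P0=(128.03,98.39), P1=(152.31,121.54), P2=(36.32,82.04), P3=(28.41,90.52); sampled at t=k/6. Machine vertices: (128.03,68.31) → (129.63,61.44) → (114.75,61.95) → (90.29,66.74) → (63.15,72.76) → (40.22,76.93) → (28.41,76.18). Open path.

**Shape 2** — `<polygon>` regular polygon, stroke `#000000` → engrave (S144, F3240). Machine vertices: (116.90,72.13) → (145.71,67.64) → (160.16,42.31) → (149.37,15.22) → (121.46,6.77) → (97.46,23.32) → (95.43,52.40) → (116.90,72.13). Closed: final G1 returns to the first vertex.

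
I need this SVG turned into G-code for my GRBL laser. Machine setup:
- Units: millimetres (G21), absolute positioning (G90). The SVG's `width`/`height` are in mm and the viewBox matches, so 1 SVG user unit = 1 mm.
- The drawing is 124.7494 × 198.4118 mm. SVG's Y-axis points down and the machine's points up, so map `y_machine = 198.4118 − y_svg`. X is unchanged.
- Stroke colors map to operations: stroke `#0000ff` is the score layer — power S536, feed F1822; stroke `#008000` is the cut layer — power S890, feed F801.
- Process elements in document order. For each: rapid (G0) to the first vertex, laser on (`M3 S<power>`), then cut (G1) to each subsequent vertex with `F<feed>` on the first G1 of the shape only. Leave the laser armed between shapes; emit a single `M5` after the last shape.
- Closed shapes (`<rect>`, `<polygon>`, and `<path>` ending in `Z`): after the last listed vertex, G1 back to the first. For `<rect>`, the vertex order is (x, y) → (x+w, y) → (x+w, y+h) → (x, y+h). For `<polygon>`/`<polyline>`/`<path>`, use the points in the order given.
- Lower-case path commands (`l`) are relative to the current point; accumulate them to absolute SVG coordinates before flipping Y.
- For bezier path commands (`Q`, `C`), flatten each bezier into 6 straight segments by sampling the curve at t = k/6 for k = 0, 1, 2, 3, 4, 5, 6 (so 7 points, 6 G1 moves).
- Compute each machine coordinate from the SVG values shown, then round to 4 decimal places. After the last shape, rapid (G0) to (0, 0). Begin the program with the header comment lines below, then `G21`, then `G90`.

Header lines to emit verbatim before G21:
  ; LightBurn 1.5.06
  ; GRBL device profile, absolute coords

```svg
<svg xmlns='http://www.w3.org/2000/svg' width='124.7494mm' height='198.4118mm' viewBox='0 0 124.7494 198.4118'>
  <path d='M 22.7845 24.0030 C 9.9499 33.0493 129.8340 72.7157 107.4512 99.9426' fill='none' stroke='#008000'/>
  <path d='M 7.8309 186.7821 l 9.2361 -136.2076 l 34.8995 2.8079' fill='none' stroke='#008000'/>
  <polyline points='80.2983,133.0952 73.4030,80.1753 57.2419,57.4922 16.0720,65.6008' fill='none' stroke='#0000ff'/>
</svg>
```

; LightBurn 1.5.06
; GRBL device profile, absolute coords
G21
G90
G0 X22.7845 Y174.4088
M3 S890
G1 X26.1540 Y167.5333 F801
G1 X44.0048 Y156.7506
G1 X68.6984 Y143.2567
G1 X92.5964 Y128.2478
G1 X108.0601 Y112.9199
G1 X107.4512 Y98.4692
G0 X7.8309 Y11.6297
M3 S890
G1 X17.0670 Y147.8373 F801
G1 X51.9665 Y145.0294
G0 X80.2983 Y65.3166
M3 S536
G1 X73.4030 Y118.2365 F1822
G1 X57.2419 Y140.9196
G1 X16.0720 Y132.8110
M5
G0 X0.0000 Y0.0000

Since the viewBox matches the mm dimensions, user units are millimetres directly. The only transform is the Y-flip y_m = 198.4118 − y_svg.

Shape 1 is a cubic bezier drawn with `<path>`. Its stroke #008000 means cut at S890, F801. After flipping Y the toolpath is (22.7845,174.4088) → (26.1540,167.5333) → (44.0048,156.7506) → (68.6984,143.2567) → (92.5964,128.2478) → (108.0601,112.9199) → (107.4512,98.4692).

Shape 2 is a open polyline drawn with `<path>`. Its stroke #008000 means cut at S890, F801. After flipping Y the toolpath is (7.8309,11.6297) → (17.0670,147.8373) → (51.9665,145.0294).

Shape 3 is a open polyline drawn with `<polyline>`. Its stroke #0000ff means score at S536, F1822. After flipping Y the toolpath is (80.2983,65.3166) → (73.4030,118.2365) → (57.2419,140.9196) → (16.0720,132.8110).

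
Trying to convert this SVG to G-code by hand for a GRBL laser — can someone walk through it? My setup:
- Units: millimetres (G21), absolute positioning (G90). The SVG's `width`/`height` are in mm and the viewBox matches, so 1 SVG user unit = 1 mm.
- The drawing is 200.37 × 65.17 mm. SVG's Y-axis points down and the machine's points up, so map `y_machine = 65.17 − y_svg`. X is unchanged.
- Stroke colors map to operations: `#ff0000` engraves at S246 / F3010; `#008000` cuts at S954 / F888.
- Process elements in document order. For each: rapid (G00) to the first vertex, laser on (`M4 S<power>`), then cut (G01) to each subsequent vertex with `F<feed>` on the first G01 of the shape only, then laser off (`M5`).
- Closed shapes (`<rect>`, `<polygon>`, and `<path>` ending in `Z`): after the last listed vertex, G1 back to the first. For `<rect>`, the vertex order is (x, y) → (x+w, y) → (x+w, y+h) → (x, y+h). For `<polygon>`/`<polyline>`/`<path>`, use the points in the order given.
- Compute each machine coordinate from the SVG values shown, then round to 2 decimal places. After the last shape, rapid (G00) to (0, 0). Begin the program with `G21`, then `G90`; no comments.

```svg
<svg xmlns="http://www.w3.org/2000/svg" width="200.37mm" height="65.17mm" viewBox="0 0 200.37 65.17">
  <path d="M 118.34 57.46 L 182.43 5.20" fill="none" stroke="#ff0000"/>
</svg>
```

Since the viewBox matches the mm dimensions, user units are millimetres directly. The only transform is the Y-flip y_m = 65.17 − y_svg.

Shape 1 is a line segment drawn with `<path>`. Its stroke #ff0000 means engrave at S246, F3010. After flipping Y the toolpath is (118.34,7.71) → (182.43,59.97).

G21
G90
G00 X118.34 Y7.71
M4 S246
G01 X182.43 Y59.97 F3010
M5
G00 X0.00 Y0.00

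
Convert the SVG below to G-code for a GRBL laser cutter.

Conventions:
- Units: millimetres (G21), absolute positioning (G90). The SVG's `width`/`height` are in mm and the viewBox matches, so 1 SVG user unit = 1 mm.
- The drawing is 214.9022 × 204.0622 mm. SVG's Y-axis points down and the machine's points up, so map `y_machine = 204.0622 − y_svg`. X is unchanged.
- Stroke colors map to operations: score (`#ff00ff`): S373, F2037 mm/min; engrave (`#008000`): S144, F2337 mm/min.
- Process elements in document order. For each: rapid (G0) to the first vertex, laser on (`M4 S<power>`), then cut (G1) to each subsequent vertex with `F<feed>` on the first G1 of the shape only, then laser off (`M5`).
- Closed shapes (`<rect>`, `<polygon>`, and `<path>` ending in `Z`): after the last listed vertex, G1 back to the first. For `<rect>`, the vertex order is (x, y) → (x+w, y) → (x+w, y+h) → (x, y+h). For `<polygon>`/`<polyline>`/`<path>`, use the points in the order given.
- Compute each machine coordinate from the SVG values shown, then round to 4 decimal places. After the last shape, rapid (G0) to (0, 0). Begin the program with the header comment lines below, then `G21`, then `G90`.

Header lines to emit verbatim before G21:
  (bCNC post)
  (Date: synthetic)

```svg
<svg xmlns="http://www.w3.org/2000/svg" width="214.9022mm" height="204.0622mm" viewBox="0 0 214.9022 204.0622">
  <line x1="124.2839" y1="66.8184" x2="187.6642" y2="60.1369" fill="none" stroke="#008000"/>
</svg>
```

viewBox `0 0 214.9022 204.0622` with mm width/height → 1 unit = 1 mm. Flip: y_m = 204.0622 − y_svg.

**Shape 1** — `<line>` line segment, stroke `#008000` → engrave (S144, F2337). Machine vertices: (124.2839,137.2438) → (187.6642,143.9253). Open path.

(bCNC post)
(Date: synthetic)
G21
G90
G0 X124.2839 Y137.2438
M4 S144
G1 X187.6642 Y143.9253 F2337
M5
G0 X0.0000 Y0.0000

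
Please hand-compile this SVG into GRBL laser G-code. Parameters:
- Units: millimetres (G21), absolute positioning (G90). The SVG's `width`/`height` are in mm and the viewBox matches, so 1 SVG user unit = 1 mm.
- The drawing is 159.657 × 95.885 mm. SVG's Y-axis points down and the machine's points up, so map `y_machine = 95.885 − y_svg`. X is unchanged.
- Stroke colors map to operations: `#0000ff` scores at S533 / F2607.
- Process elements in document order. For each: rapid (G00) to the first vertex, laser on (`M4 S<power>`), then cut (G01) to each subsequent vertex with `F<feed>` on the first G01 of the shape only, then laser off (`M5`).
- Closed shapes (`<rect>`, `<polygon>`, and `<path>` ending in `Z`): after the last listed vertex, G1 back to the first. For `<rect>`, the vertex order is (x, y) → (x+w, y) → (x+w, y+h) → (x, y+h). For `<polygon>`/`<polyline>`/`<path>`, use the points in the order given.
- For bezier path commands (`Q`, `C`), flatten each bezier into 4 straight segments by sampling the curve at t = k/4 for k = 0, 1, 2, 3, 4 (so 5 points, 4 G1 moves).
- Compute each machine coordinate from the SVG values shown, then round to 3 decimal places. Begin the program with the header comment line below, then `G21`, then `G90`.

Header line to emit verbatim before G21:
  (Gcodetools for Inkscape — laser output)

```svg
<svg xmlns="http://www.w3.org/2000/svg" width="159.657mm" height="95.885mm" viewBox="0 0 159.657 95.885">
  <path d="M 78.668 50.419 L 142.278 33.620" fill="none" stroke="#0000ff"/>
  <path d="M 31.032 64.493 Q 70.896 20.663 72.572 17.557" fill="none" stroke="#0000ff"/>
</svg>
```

(Gcodetools for Inkscape — laser output)
G21
G90
G00 X78.668 Y45.466
M4 S533
G01 X142.278 Y62.265 F2607
M5
G00 X31.032 Y31.392
M4 S533
G01 X48.577 Y50.762 F2607
G01 X61.349 Y65.041
G01 X69.347 Y74.230
G01 X72.572 Y78.328
M5

Since the viewBox matches the mm dimensions, user units are millimetres directly. The only transform is the Y-flip y_m = 95.885 − y_svg.

Shape 1 is a line segment drawn with `<path>`. Its stroke #0000ff means score at S533, F2607. After flipping Y the toolpath is (78.668,45.466) → (142.278,62.265).

Shape 2 is a quadratic bezier drawn with `<path>`. Its stroke #0000ff means score at S533, F2607. After flipping Y the toolpath is (31.032,31.392) → (48.577,50.762) → (61.349,65.041) → (69.347,74.230) → (72.572,78.328).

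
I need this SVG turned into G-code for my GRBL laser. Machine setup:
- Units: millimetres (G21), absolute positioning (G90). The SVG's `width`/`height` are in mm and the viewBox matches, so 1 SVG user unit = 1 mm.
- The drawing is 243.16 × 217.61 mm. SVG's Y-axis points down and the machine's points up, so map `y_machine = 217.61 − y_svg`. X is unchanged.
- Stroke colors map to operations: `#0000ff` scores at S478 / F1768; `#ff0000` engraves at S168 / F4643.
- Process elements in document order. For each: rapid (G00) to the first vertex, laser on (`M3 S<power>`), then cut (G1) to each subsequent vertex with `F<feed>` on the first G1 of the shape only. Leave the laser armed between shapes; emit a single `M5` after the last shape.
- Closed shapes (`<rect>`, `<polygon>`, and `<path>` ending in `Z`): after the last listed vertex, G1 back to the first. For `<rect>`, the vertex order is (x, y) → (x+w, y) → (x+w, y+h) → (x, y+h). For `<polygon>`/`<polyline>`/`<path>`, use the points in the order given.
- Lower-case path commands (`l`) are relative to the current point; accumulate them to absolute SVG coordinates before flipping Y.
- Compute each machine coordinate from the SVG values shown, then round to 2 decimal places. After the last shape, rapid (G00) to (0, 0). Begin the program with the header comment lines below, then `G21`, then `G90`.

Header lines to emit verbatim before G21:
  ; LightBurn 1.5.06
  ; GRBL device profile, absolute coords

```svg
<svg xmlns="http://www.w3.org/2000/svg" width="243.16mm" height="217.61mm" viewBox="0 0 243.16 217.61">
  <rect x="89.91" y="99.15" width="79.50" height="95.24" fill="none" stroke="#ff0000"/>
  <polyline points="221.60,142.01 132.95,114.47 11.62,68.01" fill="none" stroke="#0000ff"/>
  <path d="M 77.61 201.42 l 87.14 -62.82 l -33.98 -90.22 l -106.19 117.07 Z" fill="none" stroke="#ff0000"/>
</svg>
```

1 u = 1 mm; y_m = 217.61 − y.

[1] `<rect>` rectangle, #ff0000→engrave S168 F4643: (89.91,118.46) → (169.41,118.46) → (169.41,23.22) → (89.91,23.22) → (89.91,118.46) (closed)

[2] `<polyline>` open polyline, #0000ff→score S478 F1768: (221.60,75.60) → (132.95,103.14) → (11.62,149.60)

[3] `<path>` closed polygon, #ff0000→engrave S168 F4643: (77.61,16.19) → (164.75,79.01) → (130.77,169.23) → (24.58,52.16) → (77.61,16.19) (closed)

; LightBurn 1.5.06
; GRBL device profile, absolute coords
G21
G90
G00 X89.91 Y118.46
M3 S168
G1 X169.41 Y118.46 F4643
G1 X169.41 Y23.22
G1 X89.91 Y23.22
G1 X89.91 Y118.46
G00 X221.60 Y75.60
M3 S478
G1 X132.95 Y103.14 F1768
G1 X11.62 Y149.60
G00 X77.61 Y16.19
M3 S168
G1 X164.75 Y79.01 F4643
G1 X130.77 Y169.23
G1 X24.58 Y52.16
G1 X77.61 Y16.19
M5
G00 X0.00 Y0.00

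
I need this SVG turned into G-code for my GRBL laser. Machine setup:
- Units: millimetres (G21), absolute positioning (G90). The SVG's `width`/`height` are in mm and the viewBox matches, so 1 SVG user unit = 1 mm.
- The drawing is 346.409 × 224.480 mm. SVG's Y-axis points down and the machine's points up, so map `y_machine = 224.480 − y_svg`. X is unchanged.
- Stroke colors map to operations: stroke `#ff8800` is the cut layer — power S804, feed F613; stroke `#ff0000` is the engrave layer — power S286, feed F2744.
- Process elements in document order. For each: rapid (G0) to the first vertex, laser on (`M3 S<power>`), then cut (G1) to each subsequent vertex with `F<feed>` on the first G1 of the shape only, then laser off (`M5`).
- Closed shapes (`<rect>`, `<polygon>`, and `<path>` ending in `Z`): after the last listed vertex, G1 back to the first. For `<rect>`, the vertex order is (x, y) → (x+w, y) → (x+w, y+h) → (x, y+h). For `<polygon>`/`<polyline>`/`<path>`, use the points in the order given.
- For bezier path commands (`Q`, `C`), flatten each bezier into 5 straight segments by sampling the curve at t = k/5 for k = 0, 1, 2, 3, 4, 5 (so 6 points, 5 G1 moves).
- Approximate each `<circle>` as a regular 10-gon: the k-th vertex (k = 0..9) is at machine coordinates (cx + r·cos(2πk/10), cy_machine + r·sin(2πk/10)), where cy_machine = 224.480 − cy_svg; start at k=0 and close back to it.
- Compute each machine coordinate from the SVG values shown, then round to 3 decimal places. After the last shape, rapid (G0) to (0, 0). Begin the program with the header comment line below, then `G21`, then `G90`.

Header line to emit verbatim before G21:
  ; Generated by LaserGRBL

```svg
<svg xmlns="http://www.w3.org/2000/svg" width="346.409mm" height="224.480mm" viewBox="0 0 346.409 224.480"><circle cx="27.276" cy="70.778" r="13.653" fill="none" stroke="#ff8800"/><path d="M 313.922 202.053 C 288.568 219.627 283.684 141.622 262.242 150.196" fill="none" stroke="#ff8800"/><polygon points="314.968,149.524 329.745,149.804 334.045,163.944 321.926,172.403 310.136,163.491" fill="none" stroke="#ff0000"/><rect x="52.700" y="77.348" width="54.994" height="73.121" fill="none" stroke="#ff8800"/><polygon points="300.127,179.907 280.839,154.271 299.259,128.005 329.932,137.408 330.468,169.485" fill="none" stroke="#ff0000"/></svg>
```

; Generated by LaserGRBL
G21
G90
G0 X40.929 Y153.702
M3 S804
G1 X38.322 Y161.727 F613
G1 X31.495 Y166.687
G1 X23.057 Y166.687
G1 X16.230 Y161.727
G1 X13.623 Y153.702
G1 X16.230 Y145.677
G1 X23.057 Y140.717
G1 X31.495 Y140.717
G1 X38.322 Y145.677
G1 X40.929 Y153.702
M5
G0 X313.922 Y22.427
M3 S804
G1 X300.870 Y21.895 F613
G1 X290.953 Y35.558
G1 X282.394 Y54.673
G1 X273.416 Y70.496
G1 X262.242 Y74.284
M5
G0 X314.968 Y74.956
M3 S286
G1 X329.745 Y74.676 F2744
G1 X334.045 Y60.536
G1 X321.926 Y52.077
G1 X310.136 Y60.989
G1 X314.968 Y74.956
M5
G0 X52.700 Y147.132
M3 S804
G1 X107.694 Y147.132 F613
G1 X107.694 Y74.011
G1 X52.700 Y74.011
G1 X52.700 Y147.132
M5
G0 X300.127 Y44.573
M3 S286
G1 X280.839 Y70.209 F2744
G1 X299.259 Y96.475
G1 X329.932 Y87.072
G1 X330.468 Y54.995
G1 X300.127 Y44.573
M5
G0 X0.000 Y0.000

viewBox `0 0 346.409 224.480` with mm width/height → 1 unit = 1 mm. Flip: y_m = 224.480 − y_svg.

**Shape 1** — `<circle>` circle, stroke `#ff8800` → cut (S804, F613). Machine vertices: (40.929,153.702) → (38.322,161.727) → (31.495,166.687) → (23.057,166.687) → (16.230,161.727) → (13.623,153.702) → (16.230,145.677) → (23.057,140.717) → (31.495,140.717) → (38.322,145.677) → (40.929,153.702). Closed: final G1 returns to the first vertex.

**Shape 2** — `<path>` cubic bezier, stroke `#ff8800` → cut (S804, F613). Control points (SVG): P0=(313.922,202.053), P1=(288.568,219.627), P2=(283.684,141.622), P3=(262.242,150.196); sampled at t=k/5. Machine vertices: (313.922,22.427) → (300.870,21.895) → (290.953,35.558) → (282.394,54.673) → (273.416,70.496) → (262.242,74.284). Open path.

**Shape 3** — `<polygon>` regular polygon, stroke `#ff0000` → engrave (S286, F2744). Machine vertices: (314.968,74.956) → (329.745,74.676) → (334.045,60.536) → (321.926,52.077) → (310.136,60.989) → (314.968,74.956). Closed: final G1 returns to the first vertex.

**Shape 4** — `<rect>` rectangle, stroke `#ff8800` → cut (S804, F613). Machine vertices: (52.700,147.132) → (107.694,147.132) → (107.694,74.011) → (52.700,74.011) → (52.700,147.132). Closed: final G1 returns to the first vertex.

**Shape 5** — `<polygon>` regular polygon, stroke `#ff0000` → engrave (S286, F2744). Machine vertices: (300.127,44.573) → (280.839,70.209) → (299.259,96.475) → (329.932,87.072) → (330.468,54.995) → (300.127,44.573). Closed: final G1 returns to the first vertex.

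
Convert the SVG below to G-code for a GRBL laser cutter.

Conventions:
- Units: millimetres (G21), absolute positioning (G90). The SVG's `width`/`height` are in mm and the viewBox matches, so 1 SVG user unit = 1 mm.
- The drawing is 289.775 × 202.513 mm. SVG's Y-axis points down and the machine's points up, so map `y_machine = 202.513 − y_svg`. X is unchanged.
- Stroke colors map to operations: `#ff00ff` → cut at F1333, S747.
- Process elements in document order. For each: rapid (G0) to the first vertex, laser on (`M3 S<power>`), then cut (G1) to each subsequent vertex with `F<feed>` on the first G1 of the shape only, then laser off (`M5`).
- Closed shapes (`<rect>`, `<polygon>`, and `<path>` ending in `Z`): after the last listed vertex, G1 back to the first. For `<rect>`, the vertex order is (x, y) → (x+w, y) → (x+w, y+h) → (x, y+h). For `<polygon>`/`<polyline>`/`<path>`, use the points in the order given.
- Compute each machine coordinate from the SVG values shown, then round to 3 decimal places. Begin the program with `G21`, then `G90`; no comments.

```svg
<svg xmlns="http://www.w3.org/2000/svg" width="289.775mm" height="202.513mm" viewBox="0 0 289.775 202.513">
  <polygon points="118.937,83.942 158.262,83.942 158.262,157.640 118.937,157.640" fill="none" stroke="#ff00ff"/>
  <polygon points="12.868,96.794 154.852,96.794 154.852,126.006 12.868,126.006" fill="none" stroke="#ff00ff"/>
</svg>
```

G21
G90
G0 X118.937 Y118.571
M3 S747
G1 X158.262 Y118.571 F1333
G1 X158.262 Y44.873
G1 X118.937 Y44.873
G1 X118.937 Y118.571
M5
G0 X12.868 Y105.719
M3 S747
G1 X154.852 Y105.719 F1333
G1 X154.852 Y76.507
G1 X12.868 Y76.507
G1 X12.868 Y105.719
M5

Since the viewBox matches the mm dimensions, user units are millimetres directly. The only transform is the Y-flip y_m = 202.513 − y_svg.

Shape 1 is a rectangle drawn with `<polygon>`. Its stroke #ff00ff means cut at S747, F1333. After flipping Y the toolpath is (118.937,118.571) → (158.262,118.571) → (158.262,44.873) → (118.937,44.873) → (118.937,118.571), returning to the start.

Shape 2 is a rectangle drawn with `<polygon>`. Its stroke #ff00ff means cut at S747, F1333. After flipping Y the toolpath is (12.868,105.719) → (154.852,105.719) → (154.852,76.507) → (12.868,76.507) → (12.868,105.719), returning to the start.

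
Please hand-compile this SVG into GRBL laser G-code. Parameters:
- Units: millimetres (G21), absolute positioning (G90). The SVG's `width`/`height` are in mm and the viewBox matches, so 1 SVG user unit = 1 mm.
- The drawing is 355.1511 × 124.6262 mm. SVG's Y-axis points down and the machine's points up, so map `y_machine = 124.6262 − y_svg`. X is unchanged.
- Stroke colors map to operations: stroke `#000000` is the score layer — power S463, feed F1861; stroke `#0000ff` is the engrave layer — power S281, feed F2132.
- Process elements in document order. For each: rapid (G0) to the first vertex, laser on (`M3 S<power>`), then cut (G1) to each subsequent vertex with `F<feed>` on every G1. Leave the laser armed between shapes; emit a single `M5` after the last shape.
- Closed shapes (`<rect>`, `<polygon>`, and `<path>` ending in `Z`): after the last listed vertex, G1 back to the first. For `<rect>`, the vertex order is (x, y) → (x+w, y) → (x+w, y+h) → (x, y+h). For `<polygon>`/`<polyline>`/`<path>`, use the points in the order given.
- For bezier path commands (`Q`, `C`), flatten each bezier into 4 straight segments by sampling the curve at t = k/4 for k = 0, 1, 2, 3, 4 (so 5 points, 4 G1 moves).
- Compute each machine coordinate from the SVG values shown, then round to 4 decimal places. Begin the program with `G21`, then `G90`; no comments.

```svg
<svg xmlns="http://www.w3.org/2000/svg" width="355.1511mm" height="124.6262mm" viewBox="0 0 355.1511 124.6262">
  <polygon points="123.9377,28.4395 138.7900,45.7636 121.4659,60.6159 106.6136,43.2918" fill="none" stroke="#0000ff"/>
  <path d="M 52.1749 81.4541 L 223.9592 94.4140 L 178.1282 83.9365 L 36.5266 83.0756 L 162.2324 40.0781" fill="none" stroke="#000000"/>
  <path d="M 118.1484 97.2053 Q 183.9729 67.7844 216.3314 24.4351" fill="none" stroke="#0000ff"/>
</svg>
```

viewBox `0 0 355.1511 124.6262` with mm width/height → 1 unit = 1 mm. Flip: y_m = 124.6262 − y_svg.

**Shape 1** — `<polygon>` regular polygon, stroke `#0000ff` → engrave (S281, F2132). Machine vertices: (123.9377,96.1867) → (138.7900,78.8626) → (121.4659,64.0103) → (106.6136,81.3344) → (123.9377,96.1867). Closed: final G1 returns to the first vertex.

**Shape 2** — `<path>` open polyline, stroke `#000000` → score (S463, F1861). Machine vertices: (52.1749,43.1721) → (223.9592,30.2122) → (178.1282,40.6897) → (36.5266,41.5506) → (162.2324,84.5481). Open path.

**Shape 3** — `<path>` quadratic bezier, stroke `#0000ff` → engrave (S281, F2132). Control points (SVG): P0=(118.1484,97.2053), P1=(183.9729,67.7844), P2=(216.3314,24.4351); sampled at t=k/4. Machine vertices: (118.1484,27.4209) → (148.9690,43.0019) → (175.6064,60.3239) → (198.0605,79.3870) → (216.3314,100.1911). Open path.

G21
G90
G0 X123.9377 Y96.1867
M3 S281
G1 X138.7900 Y78.8626 F2132
G1 X121.4659 Y64.0103 F2132
G1 X106.6136 Y81.3344 F2132
G1 X123.9377 Y96.1867 F2132
G0 X52.1749 Y43.1721
M3 S463
G1 X223.9592 Y30.2122 F1861
G1 X178.1282 Y40.6897 F1861
G1 X36.5266 Y41.5506 F1861
G1 X162.2324 Y84.5481 F1861
G0 X118.1484 Y27.4209
M3 S281
G1 X148.9690 Y43.0019 F2132
G1 X175.6064 Y60.3239 F2132
G1 X198.0605 Y79.3870 F2132
G1 X216.3314 Y100.1911 F2132
M5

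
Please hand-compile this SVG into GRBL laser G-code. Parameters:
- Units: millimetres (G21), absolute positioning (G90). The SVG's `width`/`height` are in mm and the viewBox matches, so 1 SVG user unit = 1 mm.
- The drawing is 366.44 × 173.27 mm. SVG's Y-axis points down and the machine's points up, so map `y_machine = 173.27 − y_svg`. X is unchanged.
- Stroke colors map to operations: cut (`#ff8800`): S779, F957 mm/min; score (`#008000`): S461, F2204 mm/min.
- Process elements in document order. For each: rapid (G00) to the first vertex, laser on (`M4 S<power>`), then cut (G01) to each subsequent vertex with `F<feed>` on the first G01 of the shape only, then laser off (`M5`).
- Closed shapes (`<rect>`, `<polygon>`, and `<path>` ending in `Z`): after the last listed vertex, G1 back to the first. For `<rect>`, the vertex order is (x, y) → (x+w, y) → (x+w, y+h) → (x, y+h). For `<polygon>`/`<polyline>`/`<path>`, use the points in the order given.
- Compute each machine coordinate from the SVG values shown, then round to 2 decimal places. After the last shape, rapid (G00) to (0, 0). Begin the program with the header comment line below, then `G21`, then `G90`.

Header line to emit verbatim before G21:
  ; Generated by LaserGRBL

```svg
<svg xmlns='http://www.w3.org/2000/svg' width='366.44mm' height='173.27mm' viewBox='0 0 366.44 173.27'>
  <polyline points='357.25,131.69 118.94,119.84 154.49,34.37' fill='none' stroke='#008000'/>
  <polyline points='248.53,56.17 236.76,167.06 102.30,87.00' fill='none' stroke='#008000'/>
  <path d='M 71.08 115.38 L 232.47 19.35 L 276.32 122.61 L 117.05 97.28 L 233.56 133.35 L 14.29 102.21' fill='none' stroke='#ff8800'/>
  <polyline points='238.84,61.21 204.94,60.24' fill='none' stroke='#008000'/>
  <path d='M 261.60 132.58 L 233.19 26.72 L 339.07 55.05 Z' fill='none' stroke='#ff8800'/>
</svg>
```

1 u = 1 mm; y_m = 173.27 − y.

[1] `<polyline>` open polyline, #008000→score S461 F2204: (357.25,41.58) → (118.94,53.43) → (154.49,138.90)

[2] `<polyline>` open polyline, #008000→score S461 F2204: (248.53,117.10) → (236.76,6.21) → (102.30,86.27)

[3] `<path>` open polyline, #ff8800→cut S779 F957: (71.08,57.89) → (232.47,153.92) → (276.32,50.66) → (117.05,75.99) → (233.56,39.92) → (14.29,71.06)

[4] `<polyline>` line segment, #008000→score S461 F2204: (238.84,112.06) → (204.94,113.03)

[5] `<path>` regular polygon, #ff8800→cut S779 F957: (261.60,40.69) → (233.19,146.55) → (339.07,118.22) → (261.60,40.69) (closed)

; Generated by LaserGRBL
G21
G90
G00 X357.25 Y41.58
M4 S461
G01 X118.94 Y53.43 F2204
G01 X154.49 Y138.90
M5
G00 X248.53 Y117.10
M4 S461
G01 X236.76 Y6.21 F2204
G01 X102.30 Y86.27
M5
G00 X71.08 Y57.89
M4 S779
G01 X232.47 Y153.92 F957
G01 X276.32 Y50.66
G01 X117.05 Y75.99
G01 X233.56 Y39.92
G01 X14.29 Y71.06
M5
G00 X238.84 Y112.06
M4 S461
G01 X204.94 Y113.03 F2204
M5
G00 X261.60 Y40.69
M4 S779
G01 X233.19 Y146.55 F957
G01 X339.07 Y118.22
G01 X261.60 Y40.69
M5
G00 X0.00 Y0.00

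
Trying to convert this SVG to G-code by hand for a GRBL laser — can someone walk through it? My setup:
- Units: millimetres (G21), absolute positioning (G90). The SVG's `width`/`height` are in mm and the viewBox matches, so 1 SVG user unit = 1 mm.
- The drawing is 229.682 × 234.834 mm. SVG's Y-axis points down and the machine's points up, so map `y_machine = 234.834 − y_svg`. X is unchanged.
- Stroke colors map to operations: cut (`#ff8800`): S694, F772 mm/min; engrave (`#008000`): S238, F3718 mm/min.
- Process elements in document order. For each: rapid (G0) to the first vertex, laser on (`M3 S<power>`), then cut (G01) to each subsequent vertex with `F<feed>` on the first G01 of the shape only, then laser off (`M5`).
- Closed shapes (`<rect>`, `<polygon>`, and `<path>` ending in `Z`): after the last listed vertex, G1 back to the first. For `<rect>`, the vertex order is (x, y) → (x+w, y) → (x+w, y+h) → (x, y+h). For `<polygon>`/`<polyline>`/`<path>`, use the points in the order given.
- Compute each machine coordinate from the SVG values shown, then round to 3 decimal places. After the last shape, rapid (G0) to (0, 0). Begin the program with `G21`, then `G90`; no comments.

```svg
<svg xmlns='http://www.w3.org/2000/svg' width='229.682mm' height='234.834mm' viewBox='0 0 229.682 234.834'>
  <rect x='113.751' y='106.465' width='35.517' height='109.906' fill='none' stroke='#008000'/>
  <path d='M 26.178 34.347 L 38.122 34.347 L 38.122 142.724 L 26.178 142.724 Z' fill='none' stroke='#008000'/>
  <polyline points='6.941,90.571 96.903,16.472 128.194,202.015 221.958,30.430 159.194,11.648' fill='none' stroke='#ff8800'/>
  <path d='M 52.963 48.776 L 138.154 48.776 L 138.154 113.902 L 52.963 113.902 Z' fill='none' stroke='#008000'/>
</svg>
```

G21
G90
G0 X113.751 Y128.369
M3 S238
G01 X149.268 Y128.369 F3718
G01 X149.268 Y18.463
G01 X113.751 Y18.463
G01 X113.751 Y128.369
M5
G0 X26.178 Y200.487
M3 S238
G01 X38.122 Y200.487 F3718
G01 X38.122 Y92.110
G01 X26.178 Y92.110
G01 X26.178 Y200.487
M5
G0 X6.941 Y144.263
M3 S694
G01 X96.903 Y218.362 F772
G01 X128.194 Y32.819
G01 X221.958 Y204.404
G01 X159.194 Y223.186
M5
G0 X52.963 Y186.058
M3 S238
G01 X138.154 Y186.058 F3718
G01 X138.154 Y120.932
G01 X52.963 Y120.932
G01 X52.963 Y186.058
M5
G0 X0.000 Y0.000

Since the viewBox matches the mm dimensions, user units are millimetres directly. The only transform is the Y-flip y_m = 234.834 − y_svg.

Shape 1 is a rectangle drawn with `<rect>`. Its stroke #008000 means engrave at S238, F3718. After flipping Y the toolpath is (113.751,128.369) → (149.268,128.369) → (149.268,18.463) → (113.751,18.463) → (113.751,128.369), returning to the start.

Shape 2 is a rectangle drawn with `<path>`. Its stroke #008000 means engrave at S238, F3718. After flipping Y the toolpath is (26.178,200.487) → (38.122,200.487) → (38.122,92.110) → (26.178,92.110) → (26.178,200.487), returning to the start.

Shape 3 is a open polyline drawn with `<polyline>`. Its stroke #ff8800 means cut at S694, F772. After flipping Y the toolpath is (6.941,144.263) → (96.903,218.362) → (128.194,32.819) → (221.958,204.404) → (159.194,223.186).

Shape 4 is a rectangle drawn with `<path>`. Its stroke #008000 means engrave at S238, F3718. After flipping Y the toolpath is (52.963,186.058) → (138.154,186.058) → (138.154,120.932) → (52.963,120.932) → (52.963,186.058), returning to the start.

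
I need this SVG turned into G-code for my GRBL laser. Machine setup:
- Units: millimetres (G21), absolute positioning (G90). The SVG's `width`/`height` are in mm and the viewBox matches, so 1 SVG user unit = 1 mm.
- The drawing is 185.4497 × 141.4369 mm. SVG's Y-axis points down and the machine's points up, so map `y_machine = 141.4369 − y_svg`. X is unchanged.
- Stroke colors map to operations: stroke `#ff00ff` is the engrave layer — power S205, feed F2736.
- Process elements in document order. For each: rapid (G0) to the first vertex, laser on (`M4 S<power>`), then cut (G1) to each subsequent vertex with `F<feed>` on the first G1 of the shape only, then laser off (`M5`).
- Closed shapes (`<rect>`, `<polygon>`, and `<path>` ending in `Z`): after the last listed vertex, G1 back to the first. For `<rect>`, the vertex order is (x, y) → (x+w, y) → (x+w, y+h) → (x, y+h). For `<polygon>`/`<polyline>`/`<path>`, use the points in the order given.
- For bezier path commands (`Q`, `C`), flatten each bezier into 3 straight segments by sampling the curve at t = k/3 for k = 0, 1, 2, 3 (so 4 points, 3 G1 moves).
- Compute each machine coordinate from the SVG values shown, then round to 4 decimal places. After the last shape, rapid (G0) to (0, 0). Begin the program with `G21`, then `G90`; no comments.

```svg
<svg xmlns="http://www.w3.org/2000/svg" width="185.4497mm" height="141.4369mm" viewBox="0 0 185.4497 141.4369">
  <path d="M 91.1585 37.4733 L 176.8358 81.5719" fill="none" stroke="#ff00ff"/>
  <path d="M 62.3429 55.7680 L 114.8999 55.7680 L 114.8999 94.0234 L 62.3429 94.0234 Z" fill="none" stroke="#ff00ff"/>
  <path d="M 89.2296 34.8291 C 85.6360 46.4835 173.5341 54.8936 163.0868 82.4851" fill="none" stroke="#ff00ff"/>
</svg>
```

G21
G90
G0 X91.1585 Y103.9636
M4 S205
G1 X176.8358 Y59.8650 F2736
M5
G0 X62.3429 Y85.6689
M4 S205
G1 X114.8999 Y85.6689 F2736
G1 X114.8999 Y47.4135
G1 X62.3429 Y47.4135
G1 X62.3429 Y85.6689
M5
G0 X89.2296 Y106.6078
M4 S205
G1 X109.1022 Y95.2043 F2736
G1 X147.7833 Y80.9801
G1 X163.0868 Y58.9518
M5
G0 X0.0000 Y0.0000

viewBox `0 0 185.4497 141.4369` with mm width/height → 1 unit = 1 mm. Flip: y_m = 141.4369 − y_svg.

**Shape 1** — `<path>` line segment, stroke `#ff00ff` → engrave (S205, F2736). Machine vertices: (91.1585,103.9636) → (176.8358,59.8650). Open path.

**Shape 2** — `<path>` rectangle, stroke `#ff00ff` → engrave (S205, F2736). Machine vertices: (62.3429,85.6689) → (114.8999,85.6689) → (114.8999,47.4135) → (62.3429,47.4135) → (62.3429,85.6689). Closed: final G1 returns to the first vertex.

**Shape 3** — `<path>` cubic bezier, stroke `#ff00ff` → engrave (S205, F2736). Control points (SVG): P0=(89.2296,34.8291), P1=(85.6360,46.4835), P2=(173.5341,54.8936), P3=(163.0868,82.4851); sampled at t=k/3. Machine vertices: (89.2296,106.6078) → (109.1022,95.2043) → (147.7833,80.9801) → (163.0868,58.9518). Open path.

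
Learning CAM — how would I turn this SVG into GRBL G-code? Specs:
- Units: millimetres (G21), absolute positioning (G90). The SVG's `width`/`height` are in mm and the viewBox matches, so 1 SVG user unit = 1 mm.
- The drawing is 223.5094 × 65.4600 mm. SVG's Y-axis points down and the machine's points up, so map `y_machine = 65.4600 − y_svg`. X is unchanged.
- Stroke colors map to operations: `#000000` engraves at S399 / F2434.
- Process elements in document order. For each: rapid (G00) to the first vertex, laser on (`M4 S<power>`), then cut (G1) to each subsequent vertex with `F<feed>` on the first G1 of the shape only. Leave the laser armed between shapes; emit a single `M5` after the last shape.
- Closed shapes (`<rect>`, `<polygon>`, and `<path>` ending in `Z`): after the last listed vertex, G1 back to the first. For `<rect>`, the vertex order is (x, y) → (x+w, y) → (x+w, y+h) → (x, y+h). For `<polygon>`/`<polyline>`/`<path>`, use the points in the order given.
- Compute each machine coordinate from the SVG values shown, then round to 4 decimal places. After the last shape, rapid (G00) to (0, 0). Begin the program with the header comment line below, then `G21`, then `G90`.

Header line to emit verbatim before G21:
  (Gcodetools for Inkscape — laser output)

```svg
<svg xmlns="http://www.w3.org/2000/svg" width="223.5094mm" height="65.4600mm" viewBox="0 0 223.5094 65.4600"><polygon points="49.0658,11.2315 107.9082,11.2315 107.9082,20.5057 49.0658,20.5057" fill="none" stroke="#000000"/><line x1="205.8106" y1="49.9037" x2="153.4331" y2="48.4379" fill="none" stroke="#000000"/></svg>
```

Since the viewBox matches the mm dimensions, user units are millimetres directly. The only transform is the Y-flip y_m = 65.4600 − y_svg.

Shape 1 is a rectangle drawn with `<polygon>`. Its stroke #000000 means engrave at S399, F2434. After flipping Y the toolpath is (49.0658,54.2285) → (107.9082,54.2285) → (107.9082,44.9543) → (49.0658,44.9543) → (49.0658,54.2285), returning to the start.

Shape 2 is a line segment drawn with `<line>`. Its stroke #000000 means engrave at S399, F2434. After flipping Y the toolpath is (205.8106,15.5563) → (153.4331,17.0221).

(Gcodetools for Inkscape — laser output)
G21
G90
G00 X49.0658 Y54.2285
M4 S399
G1 X107.9082 Y54.2285 F2434
G1 X107.9082 Y44.9543
G1 X49.0658 Y44.9543
G1 X49.0658 Y54.2285
G00 X205.8106 Y15.5563
M4 S399
G1 X153.4331 Y17.0221 F2434
M5
G00 X0.0000 Y0.0000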